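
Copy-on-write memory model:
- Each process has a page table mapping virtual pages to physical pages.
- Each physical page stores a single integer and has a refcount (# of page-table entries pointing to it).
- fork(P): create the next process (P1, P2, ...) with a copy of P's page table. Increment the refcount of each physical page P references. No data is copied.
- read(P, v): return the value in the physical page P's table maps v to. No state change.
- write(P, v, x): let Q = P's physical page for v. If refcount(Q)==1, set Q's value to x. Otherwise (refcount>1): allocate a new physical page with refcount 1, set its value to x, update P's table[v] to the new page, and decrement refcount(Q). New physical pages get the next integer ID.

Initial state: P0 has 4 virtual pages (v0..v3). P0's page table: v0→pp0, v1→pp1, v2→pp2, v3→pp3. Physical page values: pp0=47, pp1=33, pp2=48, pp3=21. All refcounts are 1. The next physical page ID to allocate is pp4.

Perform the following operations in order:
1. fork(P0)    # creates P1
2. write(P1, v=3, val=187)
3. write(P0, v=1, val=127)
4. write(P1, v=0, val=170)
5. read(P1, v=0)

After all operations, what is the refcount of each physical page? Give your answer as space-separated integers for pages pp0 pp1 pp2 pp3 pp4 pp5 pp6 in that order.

Op 1: fork(P0) -> P1. 4 ppages; refcounts: pp0:2 pp1:2 pp2:2 pp3:2
Op 2: write(P1, v3, 187). refcount(pp3)=2>1 -> COPY to pp4. 5 ppages; refcounts: pp0:2 pp1:2 pp2:2 pp3:1 pp4:1
Op 3: write(P0, v1, 127). refcount(pp1)=2>1 -> COPY to pp5. 6 ppages; refcounts: pp0:2 pp1:1 pp2:2 pp3:1 pp4:1 pp5:1
Op 4: write(P1, v0, 170). refcount(pp0)=2>1 -> COPY to pp6. 7 ppages; refcounts: pp0:1 pp1:1 pp2:2 pp3:1 pp4:1 pp5:1 pp6:1
Op 5: read(P1, v0) -> 170. No state change.

Answer: 1 1 2 1 1 1 1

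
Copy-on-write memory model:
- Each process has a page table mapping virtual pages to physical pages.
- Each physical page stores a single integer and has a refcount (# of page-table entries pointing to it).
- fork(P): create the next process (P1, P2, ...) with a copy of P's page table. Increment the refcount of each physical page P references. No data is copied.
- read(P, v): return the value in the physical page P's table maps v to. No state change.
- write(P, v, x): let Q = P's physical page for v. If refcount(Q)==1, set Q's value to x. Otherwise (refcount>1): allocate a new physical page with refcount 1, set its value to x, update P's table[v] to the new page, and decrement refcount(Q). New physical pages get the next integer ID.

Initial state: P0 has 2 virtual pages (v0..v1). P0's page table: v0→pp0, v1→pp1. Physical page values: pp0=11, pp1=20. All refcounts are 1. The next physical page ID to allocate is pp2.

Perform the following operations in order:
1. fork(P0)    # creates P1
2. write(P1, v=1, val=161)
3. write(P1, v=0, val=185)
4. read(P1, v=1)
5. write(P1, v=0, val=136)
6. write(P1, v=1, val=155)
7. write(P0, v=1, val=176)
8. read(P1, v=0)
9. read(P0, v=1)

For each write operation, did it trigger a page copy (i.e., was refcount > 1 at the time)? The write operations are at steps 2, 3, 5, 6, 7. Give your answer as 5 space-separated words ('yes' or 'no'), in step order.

Op 1: fork(P0) -> P1. 2 ppages; refcounts: pp0:2 pp1:2
Op 2: write(P1, v1, 161). refcount(pp1)=2>1 -> COPY to pp2. 3 ppages; refcounts: pp0:2 pp1:1 pp2:1
Op 3: write(P1, v0, 185). refcount(pp0)=2>1 -> COPY to pp3. 4 ppages; refcounts: pp0:1 pp1:1 pp2:1 pp3:1
Op 4: read(P1, v1) -> 161. No state change.
Op 5: write(P1, v0, 136). refcount(pp3)=1 -> write in place. 4 ppages; refcounts: pp0:1 pp1:1 pp2:1 pp3:1
Op 6: write(P1, v1, 155). refcount(pp2)=1 -> write in place. 4 ppages; refcounts: pp0:1 pp1:1 pp2:1 pp3:1
Op 7: write(P0, v1, 176). refcount(pp1)=1 -> write in place. 4 ppages; refcounts: pp0:1 pp1:1 pp2:1 pp3:1
Op 8: read(P1, v0) -> 136. No state change.
Op 9: read(P0, v1) -> 176. No state change.

yes yes no no no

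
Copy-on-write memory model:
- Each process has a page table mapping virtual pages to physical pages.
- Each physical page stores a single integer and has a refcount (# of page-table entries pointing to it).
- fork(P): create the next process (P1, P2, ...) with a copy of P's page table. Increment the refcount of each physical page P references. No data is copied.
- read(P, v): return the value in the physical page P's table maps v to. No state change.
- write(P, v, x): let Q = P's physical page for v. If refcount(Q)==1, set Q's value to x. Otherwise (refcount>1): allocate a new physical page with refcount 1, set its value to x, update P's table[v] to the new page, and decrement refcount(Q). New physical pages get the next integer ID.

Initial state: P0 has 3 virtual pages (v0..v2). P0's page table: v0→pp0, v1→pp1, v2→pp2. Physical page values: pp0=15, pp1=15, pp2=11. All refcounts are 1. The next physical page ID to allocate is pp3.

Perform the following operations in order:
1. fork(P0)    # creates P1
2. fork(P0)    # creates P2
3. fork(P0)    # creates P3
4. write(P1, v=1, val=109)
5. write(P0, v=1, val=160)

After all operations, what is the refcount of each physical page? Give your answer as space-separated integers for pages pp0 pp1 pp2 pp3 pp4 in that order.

Answer: 4 2 4 1 1

Derivation:
Op 1: fork(P0) -> P1. 3 ppages; refcounts: pp0:2 pp1:2 pp2:2
Op 2: fork(P0) -> P2. 3 ppages; refcounts: pp0:3 pp1:3 pp2:3
Op 3: fork(P0) -> P3. 3 ppages; refcounts: pp0:4 pp1:4 pp2:4
Op 4: write(P1, v1, 109). refcount(pp1)=4>1 -> COPY to pp3. 4 ppages; refcounts: pp0:4 pp1:3 pp2:4 pp3:1
Op 5: write(P0, v1, 160). refcount(pp1)=3>1 -> COPY to pp4. 5 ppages; refcounts: pp0:4 pp1:2 pp2:4 pp3:1 pp4:1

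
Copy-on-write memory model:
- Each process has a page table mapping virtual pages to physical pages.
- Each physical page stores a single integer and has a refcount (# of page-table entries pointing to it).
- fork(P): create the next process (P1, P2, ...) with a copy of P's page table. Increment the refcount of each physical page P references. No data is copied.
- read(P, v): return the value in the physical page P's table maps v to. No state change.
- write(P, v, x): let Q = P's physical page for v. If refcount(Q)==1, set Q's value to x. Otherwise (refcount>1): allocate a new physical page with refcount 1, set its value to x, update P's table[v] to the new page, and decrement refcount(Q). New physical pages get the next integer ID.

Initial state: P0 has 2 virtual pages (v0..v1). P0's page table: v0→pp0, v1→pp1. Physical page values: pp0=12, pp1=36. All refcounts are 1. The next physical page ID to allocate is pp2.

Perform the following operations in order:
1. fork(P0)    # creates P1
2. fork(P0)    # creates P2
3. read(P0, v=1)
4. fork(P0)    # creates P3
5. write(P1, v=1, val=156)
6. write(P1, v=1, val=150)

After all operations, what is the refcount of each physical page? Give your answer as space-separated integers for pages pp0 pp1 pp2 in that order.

Answer: 4 3 1

Derivation:
Op 1: fork(P0) -> P1. 2 ppages; refcounts: pp0:2 pp1:2
Op 2: fork(P0) -> P2. 2 ppages; refcounts: pp0:3 pp1:3
Op 3: read(P0, v1) -> 36. No state change.
Op 4: fork(P0) -> P3. 2 ppages; refcounts: pp0:4 pp1:4
Op 5: write(P1, v1, 156). refcount(pp1)=4>1 -> COPY to pp2. 3 ppages; refcounts: pp0:4 pp1:3 pp2:1
Op 6: write(P1, v1, 150). refcount(pp2)=1 -> write in place. 3 ppages; refcounts: pp0:4 pp1:3 pp2:1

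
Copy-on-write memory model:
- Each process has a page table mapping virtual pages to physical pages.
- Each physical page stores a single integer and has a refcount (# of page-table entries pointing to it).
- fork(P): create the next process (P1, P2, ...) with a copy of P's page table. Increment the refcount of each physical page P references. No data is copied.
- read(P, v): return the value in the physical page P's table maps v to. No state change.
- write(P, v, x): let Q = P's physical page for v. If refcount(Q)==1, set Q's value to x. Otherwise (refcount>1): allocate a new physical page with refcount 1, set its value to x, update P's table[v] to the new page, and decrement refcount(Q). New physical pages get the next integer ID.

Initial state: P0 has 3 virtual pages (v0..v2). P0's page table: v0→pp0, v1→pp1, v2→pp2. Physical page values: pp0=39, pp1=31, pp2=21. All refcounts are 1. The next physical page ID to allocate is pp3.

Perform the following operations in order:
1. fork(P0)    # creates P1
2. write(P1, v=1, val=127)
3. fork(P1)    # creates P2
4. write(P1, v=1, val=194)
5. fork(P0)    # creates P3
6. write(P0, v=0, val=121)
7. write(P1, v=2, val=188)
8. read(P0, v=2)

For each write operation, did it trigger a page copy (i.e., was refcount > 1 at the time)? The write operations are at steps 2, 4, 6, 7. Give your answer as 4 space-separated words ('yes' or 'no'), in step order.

Op 1: fork(P0) -> P1. 3 ppages; refcounts: pp0:2 pp1:2 pp2:2
Op 2: write(P1, v1, 127). refcount(pp1)=2>1 -> COPY to pp3. 4 ppages; refcounts: pp0:2 pp1:1 pp2:2 pp3:1
Op 3: fork(P1) -> P2. 4 ppages; refcounts: pp0:3 pp1:1 pp2:3 pp3:2
Op 4: write(P1, v1, 194). refcount(pp3)=2>1 -> COPY to pp4. 5 ppages; refcounts: pp0:3 pp1:1 pp2:3 pp3:1 pp4:1
Op 5: fork(P0) -> P3. 5 ppages; refcounts: pp0:4 pp1:2 pp2:4 pp3:1 pp4:1
Op 6: write(P0, v0, 121). refcount(pp0)=4>1 -> COPY to pp5. 6 ppages; refcounts: pp0:3 pp1:2 pp2:4 pp3:1 pp4:1 pp5:1
Op 7: write(P1, v2, 188). refcount(pp2)=4>1 -> COPY to pp6. 7 ppages; refcounts: pp0:3 pp1:2 pp2:3 pp3:1 pp4:1 pp5:1 pp6:1
Op 8: read(P0, v2) -> 21. No state change.

yes yes yes yes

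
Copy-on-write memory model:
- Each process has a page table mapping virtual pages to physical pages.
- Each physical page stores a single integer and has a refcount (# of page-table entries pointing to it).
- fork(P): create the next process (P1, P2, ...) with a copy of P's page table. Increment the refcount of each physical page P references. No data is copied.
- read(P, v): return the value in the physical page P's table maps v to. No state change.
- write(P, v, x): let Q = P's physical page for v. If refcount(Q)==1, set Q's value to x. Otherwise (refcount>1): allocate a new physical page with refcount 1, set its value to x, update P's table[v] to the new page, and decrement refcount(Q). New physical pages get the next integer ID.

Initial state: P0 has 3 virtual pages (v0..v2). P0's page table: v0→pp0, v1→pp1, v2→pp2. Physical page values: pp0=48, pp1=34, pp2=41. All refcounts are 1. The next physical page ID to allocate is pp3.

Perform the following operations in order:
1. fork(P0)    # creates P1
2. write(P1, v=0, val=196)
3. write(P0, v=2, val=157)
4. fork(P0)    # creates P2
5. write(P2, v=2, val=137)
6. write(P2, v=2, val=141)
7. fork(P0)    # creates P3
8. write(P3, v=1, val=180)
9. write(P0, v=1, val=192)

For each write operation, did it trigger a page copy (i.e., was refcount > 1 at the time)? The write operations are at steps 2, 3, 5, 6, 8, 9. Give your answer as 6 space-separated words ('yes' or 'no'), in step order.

Op 1: fork(P0) -> P1. 3 ppages; refcounts: pp0:2 pp1:2 pp2:2
Op 2: write(P1, v0, 196). refcount(pp0)=2>1 -> COPY to pp3. 4 ppages; refcounts: pp0:1 pp1:2 pp2:2 pp3:1
Op 3: write(P0, v2, 157). refcount(pp2)=2>1 -> COPY to pp4. 5 ppages; refcounts: pp0:1 pp1:2 pp2:1 pp3:1 pp4:1
Op 4: fork(P0) -> P2. 5 ppages; refcounts: pp0:2 pp1:3 pp2:1 pp3:1 pp4:2
Op 5: write(P2, v2, 137). refcount(pp4)=2>1 -> COPY to pp5. 6 ppages; refcounts: pp0:2 pp1:3 pp2:1 pp3:1 pp4:1 pp5:1
Op 6: write(P2, v2, 141). refcount(pp5)=1 -> write in place. 6 ppages; refcounts: pp0:2 pp1:3 pp2:1 pp3:1 pp4:1 pp5:1
Op 7: fork(P0) -> P3. 6 ppages; refcounts: pp0:3 pp1:4 pp2:1 pp3:1 pp4:2 pp5:1
Op 8: write(P3, v1, 180). refcount(pp1)=4>1 -> COPY to pp6. 7 ppages; refcounts: pp0:3 pp1:3 pp2:1 pp3:1 pp4:2 pp5:1 pp6:1
Op 9: write(P0, v1, 192). refcount(pp1)=3>1 -> COPY to pp7. 8 ppages; refcounts: pp0:3 pp1:2 pp2:1 pp3:1 pp4:2 pp5:1 pp6:1 pp7:1

yes yes yes no yes yes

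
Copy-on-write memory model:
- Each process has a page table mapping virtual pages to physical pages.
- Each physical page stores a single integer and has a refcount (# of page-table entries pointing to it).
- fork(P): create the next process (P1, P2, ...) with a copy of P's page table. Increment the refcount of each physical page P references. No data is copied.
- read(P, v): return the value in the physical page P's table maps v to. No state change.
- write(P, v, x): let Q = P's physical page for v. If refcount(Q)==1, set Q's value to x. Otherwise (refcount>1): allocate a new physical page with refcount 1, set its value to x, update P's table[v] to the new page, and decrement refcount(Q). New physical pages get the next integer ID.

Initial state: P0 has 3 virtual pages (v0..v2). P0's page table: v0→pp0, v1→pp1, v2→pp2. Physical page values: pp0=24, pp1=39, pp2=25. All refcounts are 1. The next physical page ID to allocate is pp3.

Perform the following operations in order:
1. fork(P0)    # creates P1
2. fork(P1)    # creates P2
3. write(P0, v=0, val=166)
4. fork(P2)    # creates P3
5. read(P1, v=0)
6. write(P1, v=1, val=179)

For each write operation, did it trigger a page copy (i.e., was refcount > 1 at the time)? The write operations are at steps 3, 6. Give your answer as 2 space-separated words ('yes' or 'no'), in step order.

Op 1: fork(P0) -> P1. 3 ppages; refcounts: pp0:2 pp1:2 pp2:2
Op 2: fork(P1) -> P2. 3 ppages; refcounts: pp0:3 pp1:3 pp2:3
Op 3: write(P0, v0, 166). refcount(pp0)=3>1 -> COPY to pp3. 4 ppages; refcounts: pp0:2 pp1:3 pp2:3 pp3:1
Op 4: fork(P2) -> P3. 4 ppages; refcounts: pp0:3 pp1:4 pp2:4 pp3:1
Op 5: read(P1, v0) -> 24. No state change.
Op 6: write(P1, v1, 179). refcount(pp1)=4>1 -> COPY to pp4. 5 ppages; refcounts: pp0:3 pp1:3 pp2:4 pp3:1 pp4:1

yes yes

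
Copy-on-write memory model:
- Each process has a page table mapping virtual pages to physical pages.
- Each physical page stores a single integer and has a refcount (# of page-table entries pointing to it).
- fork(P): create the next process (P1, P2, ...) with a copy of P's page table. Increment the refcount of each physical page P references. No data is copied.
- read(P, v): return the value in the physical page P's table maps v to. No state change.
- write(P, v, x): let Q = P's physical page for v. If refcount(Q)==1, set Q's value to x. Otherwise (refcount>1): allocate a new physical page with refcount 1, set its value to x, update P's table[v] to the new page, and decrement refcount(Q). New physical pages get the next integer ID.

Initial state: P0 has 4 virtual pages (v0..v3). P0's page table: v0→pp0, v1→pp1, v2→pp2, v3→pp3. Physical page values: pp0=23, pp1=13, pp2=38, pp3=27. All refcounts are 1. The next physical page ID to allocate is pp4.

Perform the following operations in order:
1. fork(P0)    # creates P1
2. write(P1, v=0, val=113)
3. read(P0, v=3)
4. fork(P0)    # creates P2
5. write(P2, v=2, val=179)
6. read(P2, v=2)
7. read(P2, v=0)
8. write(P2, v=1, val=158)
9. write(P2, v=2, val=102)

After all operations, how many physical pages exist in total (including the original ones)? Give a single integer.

Answer: 7

Derivation:
Op 1: fork(P0) -> P1. 4 ppages; refcounts: pp0:2 pp1:2 pp2:2 pp3:2
Op 2: write(P1, v0, 113). refcount(pp0)=2>1 -> COPY to pp4. 5 ppages; refcounts: pp0:1 pp1:2 pp2:2 pp3:2 pp4:1
Op 3: read(P0, v3) -> 27. No state change.
Op 4: fork(P0) -> P2. 5 ppages; refcounts: pp0:2 pp1:3 pp2:3 pp3:3 pp4:1
Op 5: write(P2, v2, 179). refcount(pp2)=3>1 -> COPY to pp5. 6 ppages; refcounts: pp0:2 pp1:3 pp2:2 pp3:3 pp4:1 pp5:1
Op 6: read(P2, v2) -> 179. No state change.
Op 7: read(P2, v0) -> 23. No state change.
Op 8: write(P2, v1, 158). refcount(pp1)=3>1 -> COPY to pp6. 7 ppages; refcounts: pp0:2 pp1:2 pp2:2 pp3:3 pp4:1 pp5:1 pp6:1
Op 9: write(P2, v2, 102). refcount(pp5)=1 -> write in place. 7 ppages; refcounts: pp0:2 pp1:2 pp2:2 pp3:3 pp4:1 pp5:1 pp6:1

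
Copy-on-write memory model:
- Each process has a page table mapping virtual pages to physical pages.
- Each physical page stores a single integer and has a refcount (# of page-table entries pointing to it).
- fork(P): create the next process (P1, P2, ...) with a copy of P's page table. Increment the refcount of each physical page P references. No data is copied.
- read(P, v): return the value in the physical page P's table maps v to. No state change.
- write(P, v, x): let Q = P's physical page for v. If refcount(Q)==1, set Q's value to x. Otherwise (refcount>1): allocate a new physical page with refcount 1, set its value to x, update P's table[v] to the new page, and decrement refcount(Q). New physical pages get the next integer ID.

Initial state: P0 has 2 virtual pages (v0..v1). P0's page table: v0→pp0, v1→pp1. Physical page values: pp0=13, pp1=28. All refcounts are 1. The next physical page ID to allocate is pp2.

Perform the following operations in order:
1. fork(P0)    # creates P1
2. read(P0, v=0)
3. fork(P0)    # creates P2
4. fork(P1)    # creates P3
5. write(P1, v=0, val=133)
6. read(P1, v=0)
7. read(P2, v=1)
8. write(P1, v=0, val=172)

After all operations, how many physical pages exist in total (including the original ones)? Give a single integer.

Answer: 3

Derivation:
Op 1: fork(P0) -> P1. 2 ppages; refcounts: pp0:2 pp1:2
Op 2: read(P0, v0) -> 13. No state change.
Op 3: fork(P0) -> P2. 2 ppages; refcounts: pp0:3 pp1:3
Op 4: fork(P1) -> P3. 2 ppages; refcounts: pp0:4 pp1:4
Op 5: write(P1, v0, 133). refcount(pp0)=4>1 -> COPY to pp2. 3 ppages; refcounts: pp0:3 pp1:4 pp2:1
Op 6: read(P1, v0) -> 133. No state change.
Op 7: read(P2, v1) -> 28. No state change.
Op 8: write(P1, v0, 172). refcount(pp2)=1 -> write in place. 3 ppages; refcounts: pp0:3 pp1:4 pp2:1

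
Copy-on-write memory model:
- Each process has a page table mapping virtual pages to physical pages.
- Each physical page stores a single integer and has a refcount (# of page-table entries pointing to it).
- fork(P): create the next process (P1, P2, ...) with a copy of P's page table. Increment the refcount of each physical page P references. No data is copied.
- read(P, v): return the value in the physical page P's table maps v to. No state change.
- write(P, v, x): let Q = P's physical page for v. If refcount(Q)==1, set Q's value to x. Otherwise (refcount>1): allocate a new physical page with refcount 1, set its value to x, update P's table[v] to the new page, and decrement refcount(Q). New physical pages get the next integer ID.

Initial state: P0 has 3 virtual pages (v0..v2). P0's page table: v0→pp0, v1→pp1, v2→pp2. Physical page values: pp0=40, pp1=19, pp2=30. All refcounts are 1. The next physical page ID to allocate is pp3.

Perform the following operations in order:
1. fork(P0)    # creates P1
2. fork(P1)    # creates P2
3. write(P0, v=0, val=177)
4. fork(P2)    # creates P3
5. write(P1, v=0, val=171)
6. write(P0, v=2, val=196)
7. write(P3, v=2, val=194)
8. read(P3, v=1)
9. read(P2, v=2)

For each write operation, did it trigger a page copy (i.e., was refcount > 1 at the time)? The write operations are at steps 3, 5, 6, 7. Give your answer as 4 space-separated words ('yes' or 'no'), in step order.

Op 1: fork(P0) -> P1. 3 ppages; refcounts: pp0:2 pp1:2 pp2:2
Op 2: fork(P1) -> P2. 3 ppages; refcounts: pp0:3 pp1:3 pp2:3
Op 3: write(P0, v0, 177). refcount(pp0)=3>1 -> COPY to pp3. 4 ppages; refcounts: pp0:2 pp1:3 pp2:3 pp3:1
Op 4: fork(P2) -> P3. 4 ppages; refcounts: pp0:3 pp1:4 pp2:4 pp3:1
Op 5: write(P1, v0, 171). refcount(pp0)=3>1 -> COPY to pp4. 5 ppages; refcounts: pp0:2 pp1:4 pp2:4 pp3:1 pp4:1
Op 6: write(P0, v2, 196). refcount(pp2)=4>1 -> COPY to pp5. 6 ppages; refcounts: pp0:2 pp1:4 pp2:3 pp3:1 pp4:1 pp5:1
Op 7: write(P3, v2, 194). refcount(pp2)=3>1 -> COPY to pp6. 7 ppages; refcounts: pp0:2 pp1:4 pp2:2 pp3:1 pp4:1 pp5:1 pp6:1
Op 8: read(P3, v1) -> 19. No state change.
Op 9: read(P2, v2) -> 30. No state change.

yes yes yes yes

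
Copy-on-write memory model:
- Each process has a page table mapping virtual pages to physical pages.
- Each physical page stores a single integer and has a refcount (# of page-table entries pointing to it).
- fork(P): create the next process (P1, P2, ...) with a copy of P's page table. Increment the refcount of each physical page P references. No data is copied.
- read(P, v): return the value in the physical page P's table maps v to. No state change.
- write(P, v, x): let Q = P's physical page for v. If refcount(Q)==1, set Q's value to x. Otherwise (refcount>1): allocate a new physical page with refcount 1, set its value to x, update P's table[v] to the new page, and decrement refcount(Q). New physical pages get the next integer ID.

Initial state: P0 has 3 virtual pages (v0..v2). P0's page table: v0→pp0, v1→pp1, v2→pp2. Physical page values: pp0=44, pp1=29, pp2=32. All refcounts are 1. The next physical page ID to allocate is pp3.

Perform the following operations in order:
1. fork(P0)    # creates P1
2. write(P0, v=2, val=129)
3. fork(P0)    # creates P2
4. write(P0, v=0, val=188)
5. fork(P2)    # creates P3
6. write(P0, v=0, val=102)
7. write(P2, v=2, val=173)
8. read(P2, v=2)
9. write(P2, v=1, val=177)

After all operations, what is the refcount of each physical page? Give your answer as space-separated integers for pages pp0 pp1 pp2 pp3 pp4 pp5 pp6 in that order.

Op 1: fork(P0) -> P1. 3 ppages; refcounts: pp0:2 pp1:2 pp2:2
Op 2: write(P0, v2, 129). refcount(pp2)=2>1 -> COPY to pp3. 4 ppages; refcounts: pp0:2 pp1:2 pp2:1 pp3:1
Op 3: fork(P0) -> P2. 4 ppages; refcounts: pp0:3 pp1:3 pp2:1 pp3:2
Op 4: write(P0, v0, 188). refcount(pp0)=3>1 -> COPY to pp4. 5 ppages; refcounts: pp0:2 pp1:3 pp2:1 pp3:2 pp4:1
Op 5: fork(P2) -> P3. 5 ppages; refcounts: pp0:3 pp1:4 pp2:1 pp3:3 pp4:1
Op 6: write(P0, v0, 102). refcount(pp4)=1 -> write in place. 5 ppages; refcounts: pp0:3 pp1:4 pp2:1 pp3:3 pp4:1
Op 7: write(P2, v2, 173). refcount(pp3)=3>1 -> COPY to pp5. 6 ppages; refcounts: pp0:3 pp1:4 pp2:1 pp3:2 pp4:1 pp5:1
Op 8: read(P2, v2) -> 173. No state change.
Op 9: write(P2, v1, 177). refcount(pp1)=4>1 -> COPY to pp6. 7 ppages; refcounts: pp0:3 pp1:3 pp2:1 pp3:2 pp4:1 pp5:1 pp6:1

Answer: 3 3 1 2 1 1 1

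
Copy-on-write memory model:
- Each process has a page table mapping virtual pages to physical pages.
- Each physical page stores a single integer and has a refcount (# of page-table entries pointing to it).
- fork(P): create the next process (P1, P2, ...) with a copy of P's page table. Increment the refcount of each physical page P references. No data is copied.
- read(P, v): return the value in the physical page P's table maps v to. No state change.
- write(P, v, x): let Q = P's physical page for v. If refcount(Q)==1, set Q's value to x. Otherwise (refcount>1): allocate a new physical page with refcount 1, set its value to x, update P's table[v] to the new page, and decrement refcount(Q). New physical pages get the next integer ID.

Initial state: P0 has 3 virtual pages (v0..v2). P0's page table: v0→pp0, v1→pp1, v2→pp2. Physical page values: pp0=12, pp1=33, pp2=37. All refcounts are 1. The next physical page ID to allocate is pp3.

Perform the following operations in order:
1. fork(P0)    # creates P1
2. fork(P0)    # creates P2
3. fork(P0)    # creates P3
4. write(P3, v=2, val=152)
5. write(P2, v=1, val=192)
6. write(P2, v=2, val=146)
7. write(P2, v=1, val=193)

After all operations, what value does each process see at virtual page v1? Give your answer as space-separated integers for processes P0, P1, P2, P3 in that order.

Answer: 33 33 193 33

Derivation:
Op 1: fork(P0) -> P1. 3 ppages; refcounts: pp0:2 pp1:2 pp2:2
Op 2: fork(P0) -> P2. 3 ppages; refcounts: pp0:3 pp1:3 pp2:3
Op 3: fork(P0) -> P3. 3 ppages; refcounts: pp0:4 pp1:4 pp2:4
Op 4: write(P3, v2, 152). refcount(pp2)=4>1 -> COPY to pp3. 4 ppages; refcounts: pp0:4 pp1:4 pp2:3 pp3:1
Op 5: write(P2, v1, 192). refcount(pp1)=4>1 -> COPY to pp4. 5 ppages; refcounts: pp0:4 pp1:3 pp2:3 pp3:1 pp4:1
Op 6: write(P2, v2, 146). refcount(pp2)=3>1 -> COPY to pp5. 6 ppages; refcounts: pp0:4 pp1:3 pp2:2 pp3:1 pp4:1 pp5:1
Op 7: write(P2, v1, 193). refcount(pp4)=1 -> write in place. 6 ppages; refcounts: pp0:4 pp1:3 pp2:2 pp3:1 pp4:1 pp5:1
P0: v1 -> pp1 = 33
P1: v1 -> pp1 = 33
P2: v1 -> pp4 = 193
P3: v1 -> pp1 = 33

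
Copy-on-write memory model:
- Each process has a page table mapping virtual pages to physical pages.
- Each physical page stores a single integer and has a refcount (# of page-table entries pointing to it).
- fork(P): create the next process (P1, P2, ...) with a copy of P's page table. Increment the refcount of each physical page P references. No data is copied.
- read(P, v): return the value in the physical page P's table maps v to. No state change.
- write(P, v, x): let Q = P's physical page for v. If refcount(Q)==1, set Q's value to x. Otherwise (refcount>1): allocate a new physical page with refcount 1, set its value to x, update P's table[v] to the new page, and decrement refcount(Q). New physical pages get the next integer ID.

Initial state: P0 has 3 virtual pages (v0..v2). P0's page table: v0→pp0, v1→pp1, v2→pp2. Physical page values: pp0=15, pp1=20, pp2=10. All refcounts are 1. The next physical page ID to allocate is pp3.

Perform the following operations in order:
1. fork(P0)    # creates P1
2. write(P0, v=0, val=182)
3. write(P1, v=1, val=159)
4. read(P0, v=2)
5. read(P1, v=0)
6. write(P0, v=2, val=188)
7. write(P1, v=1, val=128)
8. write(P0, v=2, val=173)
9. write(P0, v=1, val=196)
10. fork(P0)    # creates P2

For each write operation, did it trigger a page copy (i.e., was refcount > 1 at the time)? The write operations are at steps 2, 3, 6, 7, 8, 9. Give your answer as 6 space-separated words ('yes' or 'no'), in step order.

Op 1: fork(P0) -> P1. 3 ppages; refcounts: pp0:2 pp1:2 pp2:2
Op 2: write(P0, v0, 182). refcount(pp0)=2>1 -> COPY to pp3. 4 ppages; refcounts: pp0:1 pp1:2 pp2:2 pp3:1
Op 3: write(P1, v1, 159). refcount(pp1)=2>1 -> COPY to pp4. 5 ppages; refcounts: pp0:1 pp1:1 pp2:2 pp3:1 pp4:1
Op 4: read(P0, v2) -> 10. No state change.
Op 5: read(P1, v0) -> 15. No state change.
Op 6: write(P0, v2, 188). refcount(pp2)=2>1 -> COPY to pp5. 6 ppages; refcounts: pp0:1 pp1:1 pp2:1 pp3:1 pp4:1 pp5:1
Op 7: write(P1, v1, 128). refcount(pp4)=1 -> write in place. 6 ppages; refcounts: pp0:1 pp1:1 pp2:1 pp3:1 pp4:1 pp5:1
Op 8: write(P0, v2, 173). refcount(pp5)=1 -> write in place. 6 ppages; refcounts: pp0:1 pp1:1 pp2:1 pp3:1 pp4:1 pp5:1
Op 9: write(P0, v1, 196). refcount(pp1)=1 -> write in place. 6 ppages; refcounts: pp0:1 pp1:1 pp2:1 pp3:1 pp4:1 pp5:1
Op 10: fork(P0) -> P2. 6 ppages; refcounts: pp0:1 pp1:2 pp2:1 pp3:2 pp4:1 pp5:2

yes yes yes no no no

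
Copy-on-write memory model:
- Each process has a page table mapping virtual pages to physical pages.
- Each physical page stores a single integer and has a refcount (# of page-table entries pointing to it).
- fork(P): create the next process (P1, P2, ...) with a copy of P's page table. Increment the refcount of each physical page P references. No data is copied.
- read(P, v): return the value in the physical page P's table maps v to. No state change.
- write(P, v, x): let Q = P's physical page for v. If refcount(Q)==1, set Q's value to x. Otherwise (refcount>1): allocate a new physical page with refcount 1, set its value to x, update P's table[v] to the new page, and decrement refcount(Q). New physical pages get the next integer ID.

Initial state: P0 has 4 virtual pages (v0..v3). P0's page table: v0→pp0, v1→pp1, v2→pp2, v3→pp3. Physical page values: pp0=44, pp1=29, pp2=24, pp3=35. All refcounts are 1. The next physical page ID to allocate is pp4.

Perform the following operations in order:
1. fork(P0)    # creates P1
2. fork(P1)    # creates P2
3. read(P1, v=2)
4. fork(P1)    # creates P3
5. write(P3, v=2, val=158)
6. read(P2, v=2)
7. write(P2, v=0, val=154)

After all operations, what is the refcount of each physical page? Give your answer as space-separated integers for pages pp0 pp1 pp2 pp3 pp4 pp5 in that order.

Op 1: fork(P0) -> P1. 4 ppages; refcounts: pp0:2 pp1:2 pp2:2 pp3:2
Op 2: fork(P1) -> P2. 4 ppages; refcounts: pp0:3 pp1:3 pp2:3 pp3:3
Op 3: read(P1, v2) -> 24. No state change.
Op 4: fork(P1) -> P3. 4 ppages; refcounts: pp0:4 pp1:4 pp2:4 pp3:4
Op 5: write(P3, v2, 158). refcount(pp2)=4>1 -> COPY to pp4. 5 ppages; refcounts: pp0:4 pp1:4 pp2:3 pp3:4 pp4:1
Op 6: read(P2, v2) -> 24. No state change.
Op 7: write(P2, v0, 154). refcount(pp0)=4>1 -> COPY to pp5. 6 ppages; refcounts: pp0:3 pp1:4 pp2:3 pp3:4 pp4:1 pp5:1

Answer: 3 4 3 4 1 1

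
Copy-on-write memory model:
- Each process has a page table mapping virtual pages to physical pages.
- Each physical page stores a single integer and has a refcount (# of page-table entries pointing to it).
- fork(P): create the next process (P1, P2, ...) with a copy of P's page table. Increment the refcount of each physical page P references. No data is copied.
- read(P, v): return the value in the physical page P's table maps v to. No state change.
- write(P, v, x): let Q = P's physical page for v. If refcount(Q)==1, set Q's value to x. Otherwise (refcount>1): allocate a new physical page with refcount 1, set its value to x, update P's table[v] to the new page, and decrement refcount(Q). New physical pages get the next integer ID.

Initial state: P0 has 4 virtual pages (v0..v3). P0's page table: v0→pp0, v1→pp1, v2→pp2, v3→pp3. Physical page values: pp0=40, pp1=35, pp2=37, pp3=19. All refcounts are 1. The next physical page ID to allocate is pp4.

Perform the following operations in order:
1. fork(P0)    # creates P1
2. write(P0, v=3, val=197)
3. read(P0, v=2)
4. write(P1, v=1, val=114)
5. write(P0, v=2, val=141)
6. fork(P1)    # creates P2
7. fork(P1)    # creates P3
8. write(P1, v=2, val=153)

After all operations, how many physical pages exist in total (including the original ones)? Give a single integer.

Answer: 8

Derivation:
Op 1: fork(P0) -> P1. 4 ppages; refcounts: pp0:2 pp1:2 pp2:2 pp3:2
Op 2: write(P0, v3, 197). refcount(pp3)=2>1 -> COPY to pp4. 5 ppages; refcounts: pp0:2 pp1:2 pp2:2 pp3:1 pp4:1
Op 3: read(P0, v2) -> 37. No state change.
Op 4: write(P1, v1, 114). refcount(pp1)=2>1 -> COPY to pp5. 6 ppages; refcounts: pp0:2 pp1:1 pp2:2 pp3:1 pp4:1 pp5:1
Op 5: write(P0, v2, 141). refcount(pp2)=2>1 -> COPY to pp6. 7 ppages; refcounts: pp0:2 pp1:1 pp2:1 pp3:1 pp4:1 pp5:1 pp6:1
Op 6: fork(P1) -> P2. 7 ppages; refcounts: pp0:3 pp1:1 pp2:2 pp3:2 pp4:1 pp5:2 pp6:1
Op 7: fork(P1) -> P3. 7 ppages; refcounts: pp0:4 pp1:1 pp2:3 pp3:3 pp4:1 pp5:3 pp6:1
Op 8: write(P1, v2, 153). refcount(pp2)=3>1 -> COPY to pp7. 8 ppages; refcounts: pp0:4 pp1:1 pp2:2 pp3:3 pp4:1 pp5:3 pp6:1 pp7:1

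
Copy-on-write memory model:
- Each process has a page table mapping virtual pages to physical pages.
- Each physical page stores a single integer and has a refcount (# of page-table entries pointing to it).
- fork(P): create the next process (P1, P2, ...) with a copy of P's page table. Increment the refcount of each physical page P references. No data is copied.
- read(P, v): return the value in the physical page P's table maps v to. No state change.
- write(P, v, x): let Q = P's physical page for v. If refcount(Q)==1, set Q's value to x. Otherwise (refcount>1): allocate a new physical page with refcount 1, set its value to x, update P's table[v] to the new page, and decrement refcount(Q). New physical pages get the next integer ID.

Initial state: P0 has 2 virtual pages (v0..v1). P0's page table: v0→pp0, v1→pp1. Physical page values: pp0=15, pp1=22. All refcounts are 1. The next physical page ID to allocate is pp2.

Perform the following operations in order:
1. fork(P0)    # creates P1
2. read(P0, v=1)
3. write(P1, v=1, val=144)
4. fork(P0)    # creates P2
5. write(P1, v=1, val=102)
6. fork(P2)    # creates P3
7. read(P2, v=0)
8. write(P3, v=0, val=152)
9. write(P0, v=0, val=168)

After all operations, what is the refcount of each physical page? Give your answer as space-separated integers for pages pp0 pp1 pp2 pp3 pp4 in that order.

Answer: 2 3 1 1 1

Derivation:
Op 1: fork(P0) -> P1. 2 ppages; refcounts: pp0:2 pp1:2
Op 2: read(P0, v1) -> 22. No state change.
Op 3: write(P1, v1, 144). refcount(pp1)=2>1 -> COPY to pp2. 3 ppages; refcounts: pp0:2 pp1:1 pp2:1
Op 4: fork(P0) -> P2. 3 ppages; refcounts: pp0:3 pp1:2 pp2:1
Op 5: write(P1, v1, 102). refcount(pp2)=1 -> write in place. 3 ppages; refcounts: pp0:3 pp1:2 pp2:1
Op 6: fork(P2) -> P3. 3 ppages; refcounts: pp0:4 pp1:3 pp2:1
Op 7: read(P2, v0) -> 15. No state change.
Op 8: write(P3, v0, 152). refcount(pp0)=4>1 -> COPY to pp3. 4 ppages; refcounts: pp0:3 pp1:3 pp2:1 pp3:1
Op 9: write(P0, v0, 168). refcount(pp0)=3>1 -> COPY to pp4. 5 ppages; refcounts: pp0:2 pp1:3 pp2:1 pp3:1 pp4:1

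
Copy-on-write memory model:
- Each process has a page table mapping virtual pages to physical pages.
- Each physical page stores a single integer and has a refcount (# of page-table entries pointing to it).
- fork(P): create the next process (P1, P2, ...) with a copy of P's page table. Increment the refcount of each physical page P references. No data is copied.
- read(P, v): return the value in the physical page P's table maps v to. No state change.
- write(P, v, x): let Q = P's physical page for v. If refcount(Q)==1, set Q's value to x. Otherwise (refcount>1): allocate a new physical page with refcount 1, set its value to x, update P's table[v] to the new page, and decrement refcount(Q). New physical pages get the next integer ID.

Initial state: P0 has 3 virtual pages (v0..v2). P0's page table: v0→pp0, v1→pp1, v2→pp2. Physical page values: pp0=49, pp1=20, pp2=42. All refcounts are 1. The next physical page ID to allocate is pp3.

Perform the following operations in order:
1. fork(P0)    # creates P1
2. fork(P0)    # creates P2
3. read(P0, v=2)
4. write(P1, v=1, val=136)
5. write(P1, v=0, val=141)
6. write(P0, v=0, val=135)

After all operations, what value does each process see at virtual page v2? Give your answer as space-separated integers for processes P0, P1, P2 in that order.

Op 1: fork(P0) -> P1. 3 ppages; refcounts: pp0:2 pp1:2 pp2:2
Op 2: fork(P0) -> P2. 3 ppages; refcounts: pp0:3 pp1:3 pp2:3
Op 3: read(P0, v2) -> 42. No state change.
Op 4: write(P1, v1, 136). refcount(pp1)=3>1 -> COPY to pp3. 4 ppages; refcounts: pp0:3 pp1:2 pp2:3 pp3:1
Op 5: write(P1, v0, 141). refcount(pp0)=3>1 -> COPY to pp4. 5 ppages; refcounts: pp0:2 pp1:2 pp2:3 pp3:1 pp4:1
Op 6: write(P0, v0, 135). refcount(pp0)=2>1 -> COPY to pp5. 6 ppages; refcounts: pp0:1 pp1:2 pp2:3 pp3:1 pp4:1 pp5:1
P0: v2 -> pp2 = 42
P1: v2 -> pp2 = 42
P2: v2 -> pp2 = 42

Answer: 42 42 42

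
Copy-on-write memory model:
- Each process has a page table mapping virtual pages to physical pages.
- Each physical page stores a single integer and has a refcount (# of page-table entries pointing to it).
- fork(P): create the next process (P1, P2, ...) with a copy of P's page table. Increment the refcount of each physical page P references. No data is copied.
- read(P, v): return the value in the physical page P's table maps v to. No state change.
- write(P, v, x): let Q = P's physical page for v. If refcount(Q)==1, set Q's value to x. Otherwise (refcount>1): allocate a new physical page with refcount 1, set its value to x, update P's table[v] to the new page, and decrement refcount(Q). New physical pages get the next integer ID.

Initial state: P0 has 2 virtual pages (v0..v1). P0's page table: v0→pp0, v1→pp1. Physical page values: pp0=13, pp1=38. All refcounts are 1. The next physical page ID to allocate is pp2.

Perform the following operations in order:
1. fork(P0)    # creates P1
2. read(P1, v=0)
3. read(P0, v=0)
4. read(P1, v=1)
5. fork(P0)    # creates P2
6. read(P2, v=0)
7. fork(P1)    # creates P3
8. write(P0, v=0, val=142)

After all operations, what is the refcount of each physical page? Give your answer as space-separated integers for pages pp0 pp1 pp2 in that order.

Answer: 3 4 1

Derivation:
Op 1: fork(P0) -> P1. 2 ppages; refcounts: pp0:2 pp1:2
Op 2: read(P1, v0) -> 13. No state change.
Op 3: read(P0, v0) -> 13. No state change.
Op 4: read(P1, v1) -> 38. No state change.
Op 5: fork(P0) -> P2. 2 ppages; refcounts: pp0:3 pp1:3
Op 6: read(P2, v0) -> 13. No state change.
Op 7: fork(P1) -> P3. 2 ppages; refcounts: pp0:4 pp1:4
Op 8: write(P0, v0, 142). refcount(pp0)=4>1 -> COPY to pp2. 3 ppages; refcounts: pp0:3 pp1:4 pp2:1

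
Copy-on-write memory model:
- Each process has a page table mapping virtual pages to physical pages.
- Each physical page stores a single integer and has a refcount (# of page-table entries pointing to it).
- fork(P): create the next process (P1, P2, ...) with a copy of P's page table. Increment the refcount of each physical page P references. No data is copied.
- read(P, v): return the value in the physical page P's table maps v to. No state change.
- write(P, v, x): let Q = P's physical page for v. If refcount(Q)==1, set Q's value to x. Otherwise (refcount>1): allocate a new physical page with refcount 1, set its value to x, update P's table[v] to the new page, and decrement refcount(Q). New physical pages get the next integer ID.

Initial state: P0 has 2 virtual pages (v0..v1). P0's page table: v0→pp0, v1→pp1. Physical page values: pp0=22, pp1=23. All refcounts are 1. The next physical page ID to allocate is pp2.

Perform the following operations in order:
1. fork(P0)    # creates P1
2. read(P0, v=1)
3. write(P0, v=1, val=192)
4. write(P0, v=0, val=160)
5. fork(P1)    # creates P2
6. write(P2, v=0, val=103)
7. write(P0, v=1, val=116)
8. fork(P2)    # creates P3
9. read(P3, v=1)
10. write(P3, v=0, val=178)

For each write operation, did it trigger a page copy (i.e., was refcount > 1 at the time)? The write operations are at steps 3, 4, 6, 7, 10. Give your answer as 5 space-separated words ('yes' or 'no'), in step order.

Op 1: fork(P0) -> P1. 2 ppages; refcounts: pp0:2 pp1:2
Op 2: read(P0, v1) -> 23. No state change.
Op 3: write(P0, v1, 192). refcount(pp1)=2>1 -> COPY to pp2. 3 ppages; refcounts: pp0:2 pp1:1 pp2:1
Op 4: write(P0, v0, 160). refcount(pp0)=2>1 -> COPY to pp3. 4 ppages; refcounts: pp0:1 pp1:1 pp2:1 pp3:1
Op 5: fork(P1) -> P2. 4 ppages; refcounts: pp0:2 pp1:2 pp2:1 pp3:1
Op 6: write(P2, v0, 103). refcount(pp0)=2>1 -> COPY to pp4. 5 ppages; refcounts: pp0:1 pp1:2 pp2:1 pp3:1 pp4:1
Op 7: write(P0, v1, 116). refcount(pp2)=1 -> write in place. 5 ppages; refcounts: pp0:1 pp1:2 pp2:1 pp3:1 pp4:1
Op 8: fork(P2) -> P3. 5 ppages; refcounts: pp0:1 pp1:3 pp2:1 pp3:1 pp4:2
Op 9: read(P3, v1) -> 23. No state change.
Op 10: write(P3, v0, 178). refcount(pp4)=2>1 -> COPY to pp5. 6 ppages; refcounts: pp0:1 pp1:3 pp2:1 pp3:1 pp4:1 pp5:1

yes yes yes no yes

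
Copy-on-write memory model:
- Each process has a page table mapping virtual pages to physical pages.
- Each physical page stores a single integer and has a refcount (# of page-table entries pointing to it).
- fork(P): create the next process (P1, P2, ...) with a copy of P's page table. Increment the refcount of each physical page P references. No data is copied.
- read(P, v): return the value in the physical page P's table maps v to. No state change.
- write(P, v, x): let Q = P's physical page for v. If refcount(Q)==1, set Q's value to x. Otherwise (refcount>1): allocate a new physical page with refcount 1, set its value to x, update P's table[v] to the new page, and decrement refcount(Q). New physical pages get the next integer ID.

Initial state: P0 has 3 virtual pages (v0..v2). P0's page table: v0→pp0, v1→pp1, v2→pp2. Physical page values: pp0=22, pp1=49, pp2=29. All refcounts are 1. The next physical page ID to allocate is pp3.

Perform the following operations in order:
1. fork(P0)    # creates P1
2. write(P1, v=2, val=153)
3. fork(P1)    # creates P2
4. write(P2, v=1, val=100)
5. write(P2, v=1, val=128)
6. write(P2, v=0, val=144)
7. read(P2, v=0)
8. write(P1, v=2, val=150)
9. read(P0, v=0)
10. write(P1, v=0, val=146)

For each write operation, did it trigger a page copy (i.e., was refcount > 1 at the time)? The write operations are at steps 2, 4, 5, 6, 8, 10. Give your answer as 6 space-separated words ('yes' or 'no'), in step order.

Op 1: fork(P0) -> P1. 3 ppages; refcounts: pp0:2 pp1:2 pp2:2
Op 2: write(P1, v2, 153). refcount(pp2)=2>1 -> COPY to pp3. 4 ppages; refcounts: pp0:2 pp1:2 pp2:1 pp3:1
Op 3: fork(P1) -> P2. 4 ppages; refcounts: pp0:3 pp1:3 pp2:1 pp3:2
Op 4: write(P2, v1, 100). refcount(pp1)=3>1 -> COPY to pp4. 5 ppages; refcounts: pp0:3 pp1:2 pp2:1 pp3:2 pp4:1
Op 5: write(P2, v1, 128). refcount(pp4)=1 -> write in place. 5 ppages; refcounts: pp0:3 pp1:2 pp2:1 pp3:2 pp4:1
Op 6: write(P2, v0, 144). refcount(pp0)=3>1 -> COPY to pp5. 6 ppages; refcounts: pp0:2 pp1:2 pp2:1 pp3:2 pp4:1 pp5:1
Op 7: read(P2, v0) -> 144. No state change.
Op 8: write(P1, v2, 150). refcount(pp3)=2>1 -> COPY to pp6. 7 ppages; refcounts: pp0:2 pp1:2 pp2:1 pp3:1 pp4:1 pp5:1 pp6:1
Op 9: read(P0, v0) -> 22. No state change.
Op 10: write(P1, v0, 146). refcount(pp0)=2>1 -> COPY to pp7. 8 ppages; refcounts: pp0:1 pp1:2 pp2:1 pp3:1 pp4:1 pp5:1 pp6:1 pp7:1

yes yes no yes yes yes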